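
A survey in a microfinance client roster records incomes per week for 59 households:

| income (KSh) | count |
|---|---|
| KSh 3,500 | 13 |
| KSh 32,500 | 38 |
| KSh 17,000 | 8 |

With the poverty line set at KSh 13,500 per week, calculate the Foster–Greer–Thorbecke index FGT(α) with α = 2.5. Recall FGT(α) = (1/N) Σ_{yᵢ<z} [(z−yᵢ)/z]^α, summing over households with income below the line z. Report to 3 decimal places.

Incomes under z: 13×KSh 3,500 (q = 13 of N = 59).
Gap ratios (z−y)/z: (13500−3500)/13500 = 0.7407 (×13).
Raised to α = 2.5: 0.47224 (×13).
Sum = 6.139160; FGT(2.5) = 6.139160 / 59 = 0.104.

0.104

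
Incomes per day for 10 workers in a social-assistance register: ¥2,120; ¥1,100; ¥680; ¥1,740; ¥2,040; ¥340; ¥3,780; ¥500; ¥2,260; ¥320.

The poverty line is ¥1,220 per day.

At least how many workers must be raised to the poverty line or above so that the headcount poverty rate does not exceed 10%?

4

5 of the 10 workers are poor, so H = 5/10 = 0.500.
A headcount ratio of at most 10% allows at most ⌊0.10 × 10⌋ = 1 poor workers.
So at least 5 − 1 = 4 must be lifted.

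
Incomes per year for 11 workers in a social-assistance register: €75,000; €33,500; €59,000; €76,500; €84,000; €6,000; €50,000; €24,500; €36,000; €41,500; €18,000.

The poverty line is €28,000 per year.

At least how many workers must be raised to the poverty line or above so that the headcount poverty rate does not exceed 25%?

3 of the 11 workers are poor, so H = 3/11 = 0.273.
A headcount ratio of at most 25% allows at most ⌊0.25 × 11⌋ = 2 poor workers.
So at least 3 − 2 = 1 must be lifted.

1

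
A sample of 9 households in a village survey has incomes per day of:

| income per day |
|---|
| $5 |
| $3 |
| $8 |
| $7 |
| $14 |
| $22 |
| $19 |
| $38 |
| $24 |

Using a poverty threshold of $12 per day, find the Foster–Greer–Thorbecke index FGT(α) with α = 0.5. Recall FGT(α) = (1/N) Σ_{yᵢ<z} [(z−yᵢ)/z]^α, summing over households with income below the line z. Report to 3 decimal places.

Poor units: $3, $5, $7, $8 (q = 4 of N = 9).
Gap ratios (z−y)/z: (12−3)/12 = 0.7500; (12−5)/12 = 0.5833; (12−7)/12 = 0.4167; (12−8)/12 = 0.3333.
Raised to α = 0.5: 0.86603; 0.76376; 0.64550; 0.57735.
Sum = 2.852636; FGT(0.5) = 2.852636 / 9 = 0.317.

0.317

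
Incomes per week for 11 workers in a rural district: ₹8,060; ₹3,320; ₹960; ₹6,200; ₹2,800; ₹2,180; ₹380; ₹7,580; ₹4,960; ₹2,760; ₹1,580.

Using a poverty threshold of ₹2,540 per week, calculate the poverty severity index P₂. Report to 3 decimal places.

0.116

Poor units: ₹380, ₹960, ₹1,580, ₹2,180 (q = 4 of N = 11).
Relative gaps: (2540−380)/2540 = 0.8504; (2540−960)/2540 = 0.6220; (2540−1580)/2540 = 0.3780; (2540−2180)/2540 = 0.1417.
Squared: 0.7232; 0.3869; 0.1428; 0.0201.
Sum = 1.273049; P₂ = 1.273049 / 11 = 0.116.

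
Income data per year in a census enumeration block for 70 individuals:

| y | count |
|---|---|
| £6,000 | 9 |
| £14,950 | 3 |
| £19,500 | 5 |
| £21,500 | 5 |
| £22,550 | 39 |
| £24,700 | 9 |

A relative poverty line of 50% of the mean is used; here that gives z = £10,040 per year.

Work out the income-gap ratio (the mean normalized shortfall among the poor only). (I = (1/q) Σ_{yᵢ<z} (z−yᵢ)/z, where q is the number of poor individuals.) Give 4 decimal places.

Below the line: 9×£6,000 (q = 9 of N = 70).
Relative gaps: 0.4024 (×9); sum = 3.621514.
The income-gap ratio divides by q (the poor only): 3.621514 / 9 = 0.4024.

0.4024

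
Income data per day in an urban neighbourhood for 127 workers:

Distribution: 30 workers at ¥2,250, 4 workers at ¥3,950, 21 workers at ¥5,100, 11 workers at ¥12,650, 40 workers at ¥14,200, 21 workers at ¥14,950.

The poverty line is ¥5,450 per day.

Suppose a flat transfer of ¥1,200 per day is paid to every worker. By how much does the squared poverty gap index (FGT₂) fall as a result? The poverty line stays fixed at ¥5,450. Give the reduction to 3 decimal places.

Before: below the line — 30×¥2,250, 4×¥3,950, 21×¥5,100; squared poverty gap index (FGT₂) = 0.08451.
After the ¥1,200 transfer: below the line — 30×¥3,450, 4×¥5,150; squared poverty gap index (FGT₂) = 0.03191.
Reduction = 0.08451 − 0.03191 = 0.053.

0.053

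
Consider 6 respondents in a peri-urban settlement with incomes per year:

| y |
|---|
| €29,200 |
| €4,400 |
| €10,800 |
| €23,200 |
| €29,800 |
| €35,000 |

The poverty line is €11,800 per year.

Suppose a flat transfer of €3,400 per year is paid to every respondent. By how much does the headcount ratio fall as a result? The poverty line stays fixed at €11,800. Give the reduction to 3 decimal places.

Before: below the line — €4,400, €10,800; headcount ratio = 0.33333.
After the €3,400 transfer: below the line — €7,800; headcount ratio = 0.16667.
Reduction = 0.33333 − 0.16667 = 0.167.

0.167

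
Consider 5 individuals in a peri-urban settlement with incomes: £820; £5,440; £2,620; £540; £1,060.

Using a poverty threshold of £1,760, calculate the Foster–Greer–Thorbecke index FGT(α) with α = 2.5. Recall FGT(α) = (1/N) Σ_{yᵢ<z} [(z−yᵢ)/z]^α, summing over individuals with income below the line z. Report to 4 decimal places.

0.1417

Below the line: £540, £820, £1,060 (q = 3 of N = 5).
Shortfall ratios: (1760−540)/1760 = 0.6932; (1760−820)/1760 = 0.5341; (1760−1060)/1760 = 0.3977.
Raised to α = 2.5: 0.40005; 0.20847; 0.09976.
Sum = 0.708282; FGT(2.5) = 0.708282 / 5 = 0.1417.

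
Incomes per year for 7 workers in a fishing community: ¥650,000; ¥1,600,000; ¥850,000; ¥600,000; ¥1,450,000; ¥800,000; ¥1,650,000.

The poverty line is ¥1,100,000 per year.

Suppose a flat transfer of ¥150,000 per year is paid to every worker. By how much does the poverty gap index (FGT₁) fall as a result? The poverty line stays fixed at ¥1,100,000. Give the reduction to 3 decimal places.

Before: below the line — ¥600,000, ¥650,000, ¥800,000, ¥850,000; poverty gap index (FGT₁) = 0.19481.
After the ¥150,000 transfer: below the line — ¥750,000, ¥800,000, ¥950,000, ¥1,000,000; poverty gap index (FGT₁) = 0.11688.
Reduction = 0.19481 − 0.11688 = 0.078.

0.078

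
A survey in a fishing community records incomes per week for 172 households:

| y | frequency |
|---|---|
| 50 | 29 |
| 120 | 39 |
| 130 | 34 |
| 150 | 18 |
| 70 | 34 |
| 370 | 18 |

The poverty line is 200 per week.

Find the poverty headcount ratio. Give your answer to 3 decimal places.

0.895

154 of the 172 households have income below 200.
H = 154/172 = 0.895.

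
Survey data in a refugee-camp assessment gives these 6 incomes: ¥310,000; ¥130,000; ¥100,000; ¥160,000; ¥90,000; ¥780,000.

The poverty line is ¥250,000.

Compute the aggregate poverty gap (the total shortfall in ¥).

Below the line: ¥90,000, ¥100,000, ¥130,000, ¥160,000 (q = 4 of N = 6).
Individual gaps: 250000−90000 = 160000; 250000−100000 = 150000; 250000−130000 = 120000; 250000−160000 = 90000.
Aggregate gap = ¥520,000.

¥520,000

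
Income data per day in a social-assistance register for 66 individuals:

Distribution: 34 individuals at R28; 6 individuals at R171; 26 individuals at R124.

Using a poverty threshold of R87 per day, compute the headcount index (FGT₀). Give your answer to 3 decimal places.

0.515

34 of the 66 individuals have income below R87.
H = 34/66 = 0.515.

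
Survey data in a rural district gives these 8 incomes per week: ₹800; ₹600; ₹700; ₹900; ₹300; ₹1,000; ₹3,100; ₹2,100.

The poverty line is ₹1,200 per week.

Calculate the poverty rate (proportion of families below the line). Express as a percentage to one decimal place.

6 of the 8 families have income below ₹1,200.
H = 6/8 = 75.0%.

75.0%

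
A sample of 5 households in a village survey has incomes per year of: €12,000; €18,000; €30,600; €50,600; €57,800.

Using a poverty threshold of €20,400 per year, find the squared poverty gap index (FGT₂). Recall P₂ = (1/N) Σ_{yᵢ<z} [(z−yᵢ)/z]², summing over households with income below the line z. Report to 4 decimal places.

Below the line: €12,000, €18,000 (q = 2 of N = 5).
Relative gaps: (20400−12000)/20400 = 0.4118; (20400−18000)/20400 = 0.1176.
Squared: 0.1696; 0.0138.
Sum = 0.183391; P₂ = 0.183391 / 5 = 0.0367.

0.0367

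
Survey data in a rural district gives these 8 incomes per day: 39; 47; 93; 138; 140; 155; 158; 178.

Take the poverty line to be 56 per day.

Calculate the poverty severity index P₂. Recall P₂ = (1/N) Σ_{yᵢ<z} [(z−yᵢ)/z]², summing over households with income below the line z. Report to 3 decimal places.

0.015

Below z: 39, 47 (q = 2 of N = 8).
Normalized shortfalls: (56−39)/56 = 0.3036; (56−47)/56 = 0.1607.
Squared: 0.0922; 0.0258.
Sum = 0.117985; P₂ = 0.117985 / 8 = 0.015.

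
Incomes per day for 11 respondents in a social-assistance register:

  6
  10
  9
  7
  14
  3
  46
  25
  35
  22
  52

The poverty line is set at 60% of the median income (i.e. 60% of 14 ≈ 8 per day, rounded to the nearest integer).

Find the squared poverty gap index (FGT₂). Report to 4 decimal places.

Below z: 3, 6, 7 (q = 3 of N = 11).
Relative gaps: (8−3)/8 = 0.6250; (8−6)/8 = 0.2500; (8−7)/8 = 0.1250.
Squared: 0.3906; 0.0625; 0.0156.
Sum = 0.468750; P₂ = 0.468750 / 11 = 0.0426.

0.0426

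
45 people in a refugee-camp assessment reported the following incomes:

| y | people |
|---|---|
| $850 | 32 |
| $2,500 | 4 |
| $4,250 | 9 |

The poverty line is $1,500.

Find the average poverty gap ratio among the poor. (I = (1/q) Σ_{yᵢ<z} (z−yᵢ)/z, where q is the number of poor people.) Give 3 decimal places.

Poor units: 32×$850 (q = 32 of N = 45).
Shortfall ratios (z−y)/z: 0.4333 (×32); sum = 13.866667.
I averages over the q = 32 poor units only: 13.866667 / 32 = 0.433.

0.433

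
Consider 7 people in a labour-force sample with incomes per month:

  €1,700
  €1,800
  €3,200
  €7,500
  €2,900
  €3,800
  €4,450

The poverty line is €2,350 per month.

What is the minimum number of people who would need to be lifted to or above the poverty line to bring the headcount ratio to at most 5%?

Currently q = 2 of N = 7 are below the line (H = 0.286).
A headcount ratio of at most 5% allows at most ⌊0.05 × 7⌋ = 0 poor people.
So at least 2 − 0 = 2 must be lifted.

2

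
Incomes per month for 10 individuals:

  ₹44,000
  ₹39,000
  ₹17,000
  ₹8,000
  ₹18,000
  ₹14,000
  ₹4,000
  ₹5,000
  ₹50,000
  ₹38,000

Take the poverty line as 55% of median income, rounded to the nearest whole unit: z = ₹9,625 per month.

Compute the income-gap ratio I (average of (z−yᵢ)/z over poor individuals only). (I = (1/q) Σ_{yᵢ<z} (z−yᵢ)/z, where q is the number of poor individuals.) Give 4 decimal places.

Poor units: ₹4,000, ₹5,000, ₹8,000 (q = 3 of N = 10).
Relative gaps: 0.5844, 0.4805, 0.1688; sum = 1.233766.
The income-gap ratio divides by q (the poor only): 1.233766 / 3 = 0.4113.

0.4113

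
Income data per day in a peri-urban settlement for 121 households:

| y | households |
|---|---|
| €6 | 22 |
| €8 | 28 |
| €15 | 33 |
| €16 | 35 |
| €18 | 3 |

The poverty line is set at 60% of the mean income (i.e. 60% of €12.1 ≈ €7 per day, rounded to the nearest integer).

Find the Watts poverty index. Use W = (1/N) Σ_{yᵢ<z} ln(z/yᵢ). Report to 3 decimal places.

0.028

Below the line: 22×€6 (q = 22 of N = 121).
Log shortfalls: ln(7/6) = 0.1542 (×22).
W = 3.391315 / 121 = 0.028.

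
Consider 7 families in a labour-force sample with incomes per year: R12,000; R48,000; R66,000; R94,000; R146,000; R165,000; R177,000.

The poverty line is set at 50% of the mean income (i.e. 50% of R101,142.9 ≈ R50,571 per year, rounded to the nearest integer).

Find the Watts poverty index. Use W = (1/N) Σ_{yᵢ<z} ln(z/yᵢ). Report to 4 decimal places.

0.2129

Incomes under z: R12,000, R48,000 (q = 2 of N = 7).
ln(z/y) terms: ln(50571/12000) = 1.4385; ln(50571/48000) = 0.0522.
W = 1.490649 / 7 = 0.2129.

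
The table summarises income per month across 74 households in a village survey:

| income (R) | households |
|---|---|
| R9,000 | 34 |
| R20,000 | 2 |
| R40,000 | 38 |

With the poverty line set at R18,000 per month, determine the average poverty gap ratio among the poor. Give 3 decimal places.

Below the line: 34×R9,000 (q = 34 of N = 74).
Shortfall ratios (z−y)/z: 0.5000 (×34); sum = 17.000000.
I averages over the q = 34 poor units only: 17.000000 / 34 = 0.500.

0.500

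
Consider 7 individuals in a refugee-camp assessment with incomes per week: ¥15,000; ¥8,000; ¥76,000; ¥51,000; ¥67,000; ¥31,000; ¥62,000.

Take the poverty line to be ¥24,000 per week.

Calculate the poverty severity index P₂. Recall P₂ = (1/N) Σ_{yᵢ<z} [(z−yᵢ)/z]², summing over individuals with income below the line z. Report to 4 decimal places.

Poor units: ¥8,000, ¥15,000 (q = 2 of N = 7).
Gap ratios (z−y)/z: (24000−8000)/24000 = 0.6667; (24000−15000)/24000 = 0.3750.
Squared: 0.4444; 0.1406.
Sum = 0.585069; P₂ = 0.585069 / 7 = 0.0836.

0.0836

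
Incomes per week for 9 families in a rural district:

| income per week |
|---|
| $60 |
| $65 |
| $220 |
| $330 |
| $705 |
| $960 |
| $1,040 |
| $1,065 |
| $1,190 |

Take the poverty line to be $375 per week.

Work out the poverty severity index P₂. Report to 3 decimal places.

0.175

Poor units: $60, $65, $220, $330 (q = 4 of N = 9).
Relative gaps: (375−60)/375 = 0.8400; (375−65)/375 = 0.8267; (375−220)/375 = 0.4133; (375−330)/375 = 0.1200.
Squared: 0.7056; 0.6834; 0.1708; 0.0144.
Sum = 1.574222; P₂ = 1.574222 / 9 = 0.175.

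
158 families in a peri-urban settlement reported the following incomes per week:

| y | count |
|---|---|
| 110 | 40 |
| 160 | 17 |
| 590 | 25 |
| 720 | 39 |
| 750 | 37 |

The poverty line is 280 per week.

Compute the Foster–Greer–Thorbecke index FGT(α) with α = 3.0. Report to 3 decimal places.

0.065

Below the line: 40×110, 17×160 (q = 57 of N = 158).
Gap ratios (z−y)/z: (280−110)/280 = 0.6071 (×40); (280−160)/280 = 0.4286 (×17).
Raised to α = 3.0: 0.22381 (×40); 0.07872 (×17).
Sum = 10.290452; FGT(3.0) = 10.290452 / 158 = 0.065.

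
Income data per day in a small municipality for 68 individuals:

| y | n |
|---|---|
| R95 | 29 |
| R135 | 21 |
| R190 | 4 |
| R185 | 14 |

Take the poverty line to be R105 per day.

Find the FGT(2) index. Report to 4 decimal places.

Below z: 29×R95 (q = 29 of N = 68).
Gap ratios (z−y)/z: (105−95)/105 = 0.0952 (×29).
Squared: 0.0091 (×29).
Sum = 0.263039; P₂ = 0.263039 / 68 = 0.0039.

0.0039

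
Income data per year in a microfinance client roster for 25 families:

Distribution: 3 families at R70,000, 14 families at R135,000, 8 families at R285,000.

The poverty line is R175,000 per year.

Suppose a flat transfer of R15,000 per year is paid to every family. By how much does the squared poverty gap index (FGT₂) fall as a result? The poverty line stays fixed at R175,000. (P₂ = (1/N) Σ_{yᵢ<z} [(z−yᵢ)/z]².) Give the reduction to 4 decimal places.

0.0293

Before: below the line — 3×R70,000, 14×R135,000; squared poverty gap index (FGT₂) = 0.072457.
After the R15,000 transfer: below the line — 3×R85,000, 14×R150,000; squared poverty gap index (FGT₂) = 0.043167.
Reduction = 0.072457 − 0.043167 = 0.0293.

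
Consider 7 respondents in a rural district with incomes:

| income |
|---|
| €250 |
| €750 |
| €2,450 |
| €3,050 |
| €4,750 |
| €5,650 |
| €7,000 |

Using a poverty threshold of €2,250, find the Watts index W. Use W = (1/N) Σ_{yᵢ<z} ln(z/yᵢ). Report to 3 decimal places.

Incomes under z: €250, €750 (q = 2 of N = 7).
ln(z/y) terms: ln(2250/250) = 2.1972; ln(2250/750) = 1.0986.
W = 3.295837 / 7 = 0.471.

0.471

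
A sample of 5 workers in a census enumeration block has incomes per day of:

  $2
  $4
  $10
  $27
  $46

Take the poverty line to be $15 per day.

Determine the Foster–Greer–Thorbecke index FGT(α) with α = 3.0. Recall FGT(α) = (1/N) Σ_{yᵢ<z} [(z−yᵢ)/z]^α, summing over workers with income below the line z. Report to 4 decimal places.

Poor units: $2, $4, $10 (q = 3 of N = 5).
Relative gaps: (15−2)/15 = 0.8667; (15−4)/15 = 0.7333; (15−10)/15 = 0.3333.
Raised to α = 3.0: 0.65096; 0.39437; 0.03704.
Sum = 1.082370; FGT(3.0) = 1.082370 / 5 = 0.2165.

0.2165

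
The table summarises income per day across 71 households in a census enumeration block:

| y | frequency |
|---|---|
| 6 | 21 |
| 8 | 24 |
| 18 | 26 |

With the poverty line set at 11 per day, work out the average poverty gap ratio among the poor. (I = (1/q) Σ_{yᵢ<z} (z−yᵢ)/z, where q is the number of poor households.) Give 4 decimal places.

0.3576

Poor units: 21×6, 24×8 (q = 45 of N = 71).
Relative gaps: 0.4545 (×21), 0.2727 (×24); sum = 16.090909.
The income-gap ratio divides by q (the poor only): 16.090909 / 45 = 0.3576.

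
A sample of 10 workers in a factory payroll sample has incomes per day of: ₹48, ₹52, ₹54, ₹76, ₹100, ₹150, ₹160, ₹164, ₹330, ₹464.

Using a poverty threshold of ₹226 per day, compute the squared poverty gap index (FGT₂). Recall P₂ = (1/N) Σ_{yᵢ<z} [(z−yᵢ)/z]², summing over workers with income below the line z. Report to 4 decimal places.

0.2817

Below the line: ₹48, ₹52, ₹54, ₹76, ₹100, ₹150, ₹160, ₹164 (q = 8 of N = 10).
Shortfall ratios: (226−48)/226 = 0.7876; (226−52)/226 = 0.7699; (226−54)/226 = 0.7611; (226−76)/226 = 0.6637; (226−100)/226 = 0.5575; (226−150)/226 = 0.3363; (226−160)/226 = 0.2920; (226−164)/226 = 0.2743.
Squared: 0.6203; 0.5928; 0.5792; 0.4405; 0.3108; 0.1131; 0.0853; 0.0753.
Sum = 2.817292; P₂ = 2.817292 / 10 = 0.2817.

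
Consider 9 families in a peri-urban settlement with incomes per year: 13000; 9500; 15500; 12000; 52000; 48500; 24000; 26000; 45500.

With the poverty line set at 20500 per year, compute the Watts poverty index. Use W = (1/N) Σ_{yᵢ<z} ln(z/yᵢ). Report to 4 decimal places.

Below the line: 9500, 12000, 13000, 15500 (q = 4 of N = 9).
Log gaps: ln(20500/9500) = 0.7691; ln(20500/12000) = 0.5355; ln(20500/13000) = 0.4555; ln(20500/15500) = 0.2796.
W = 2.039712 / 9 = 0.2266.

0.2266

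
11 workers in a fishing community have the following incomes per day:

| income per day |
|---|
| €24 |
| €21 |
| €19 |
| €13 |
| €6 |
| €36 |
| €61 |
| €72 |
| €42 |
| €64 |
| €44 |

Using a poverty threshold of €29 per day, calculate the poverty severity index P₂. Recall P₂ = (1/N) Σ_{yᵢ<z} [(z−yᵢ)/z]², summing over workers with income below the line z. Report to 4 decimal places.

Below z: €6, €13, €19, €21, €24 (q = 5 of N = 11).
Normalized shortfalls: (29−6)/29 = 0.7931; (29−13)/29 = 0.5517; (29−19)/29 = 0.3448; (29−21)/29 = 0.2759; (29−24)/29 = 0.1724.
Squared: 0.6290; 0.3044; 0.1189; 0.0761; 0.0297.
Sum = 1.158145; P₂ = 1.158145 / 11 = 0.1053.

0.1053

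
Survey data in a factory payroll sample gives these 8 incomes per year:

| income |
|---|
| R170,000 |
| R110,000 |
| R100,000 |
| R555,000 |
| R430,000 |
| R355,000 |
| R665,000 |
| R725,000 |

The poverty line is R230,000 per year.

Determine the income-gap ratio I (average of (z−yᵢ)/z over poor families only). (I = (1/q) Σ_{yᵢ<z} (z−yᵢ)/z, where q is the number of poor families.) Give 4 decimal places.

0.4493

Below z: R100,000, R110,000, R170,000 (q = 3 of N = 8).
Shortfall ratios (z−y)/z: 0.5652, 0.5217, 0.2609; sum = 1.347826.
I averages over the q = 3 poor units only: 1.347826 / 3 = 0.4493.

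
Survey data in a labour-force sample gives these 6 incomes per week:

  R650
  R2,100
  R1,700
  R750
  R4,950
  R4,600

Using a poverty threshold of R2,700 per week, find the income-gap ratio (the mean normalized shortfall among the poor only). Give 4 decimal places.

Below z: R650, R750, R1,700, R2,100 (q = 4 of N = 6).
Relative gaps: 0.7593, 0.7222, 0.3704, 0.2222; sum = 2.074074.
The income-gap ratio divides by q (the poor only): 2.074074 / 4 = 0.5185.

0.5185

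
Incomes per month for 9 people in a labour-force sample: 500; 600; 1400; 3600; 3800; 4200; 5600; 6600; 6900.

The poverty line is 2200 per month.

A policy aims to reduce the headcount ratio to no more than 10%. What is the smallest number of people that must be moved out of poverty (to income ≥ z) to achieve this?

3

3 of the 9 people are poor, so H = 3/9 = 0.333.
A headcount ratio of at most 10% allows at most ⌊0.10 × 9⌋ = 0 poor people.
So at least 3 − 0 = 3 must be lifted.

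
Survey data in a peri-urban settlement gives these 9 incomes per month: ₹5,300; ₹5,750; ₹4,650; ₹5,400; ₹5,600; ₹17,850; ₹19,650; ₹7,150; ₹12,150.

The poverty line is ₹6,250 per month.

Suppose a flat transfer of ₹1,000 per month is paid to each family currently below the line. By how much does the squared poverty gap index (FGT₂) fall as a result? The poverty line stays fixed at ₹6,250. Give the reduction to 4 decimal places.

0.0128

Before: below the line — ₹4,650, ₹5,300, ₹5,400, ₹5,600, ₹5,750; squared poverty gap index (FGT₂) = 0.013817.
After the ₹1,000 transfer: below the line — ₹5,650; squared poverty gap index (FGT₂) = 0.001024.
Reduction = 0.013817 − 0.001024 = 0.0128.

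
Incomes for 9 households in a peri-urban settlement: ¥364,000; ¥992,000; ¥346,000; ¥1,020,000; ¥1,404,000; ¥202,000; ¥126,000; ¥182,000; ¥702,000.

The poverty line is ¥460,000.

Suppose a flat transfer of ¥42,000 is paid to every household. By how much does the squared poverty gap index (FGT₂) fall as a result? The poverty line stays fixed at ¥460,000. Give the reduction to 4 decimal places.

0.0430

Before: below the line — ¥126,000, ¥182,000, ¥202,000, ¥346,000, ¥364,000; squared poverty gap index (FGT₂) = 0.145776.
After the ¥42,000 transfer: below the line — ¥168,000, ¥224,000, ¥244,000, ¥388,000, ¥406,000; squared poverty gap index (FGT₂) = 0.102770.
Reduction = 0.145776 − 0.102770 = 0.0430.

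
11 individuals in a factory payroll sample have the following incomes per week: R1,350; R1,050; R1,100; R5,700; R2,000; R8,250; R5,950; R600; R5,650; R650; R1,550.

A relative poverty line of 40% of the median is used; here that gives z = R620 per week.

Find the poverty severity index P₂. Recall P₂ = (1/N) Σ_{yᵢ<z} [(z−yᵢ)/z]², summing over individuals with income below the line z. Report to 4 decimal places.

0.0001

Below the line: R600 (q = 1 of N = 11).
Shortfall ratios: (620−600)/620 = 0.0323.
Squared: 0.0010.
Sum = 0.001041; P₂ = 0.001041 / 11 = 0.0001.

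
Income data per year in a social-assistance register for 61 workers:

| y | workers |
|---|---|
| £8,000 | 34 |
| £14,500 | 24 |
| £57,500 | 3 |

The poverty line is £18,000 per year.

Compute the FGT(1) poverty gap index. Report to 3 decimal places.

Incomes under z: 34×£8,000, 24×£14,500 (q = 58 of N = 61).
Relative gaps: (18000−8000)/18000 = 0.5556 (×34); (18000−14500)/18000 = 0.1944 (×24).
Σ = 23.555556. Dividing by the full population N = 61 gives P₁ = 0.386.

0.386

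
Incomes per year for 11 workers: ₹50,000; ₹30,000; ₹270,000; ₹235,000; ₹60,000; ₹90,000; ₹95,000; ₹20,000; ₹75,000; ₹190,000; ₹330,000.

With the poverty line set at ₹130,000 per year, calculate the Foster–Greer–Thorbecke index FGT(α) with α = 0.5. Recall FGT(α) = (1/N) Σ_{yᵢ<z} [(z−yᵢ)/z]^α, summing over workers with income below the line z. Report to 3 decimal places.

0.458

Below z: ₹20,000, ₹30,000, ₹50,000, ₹60,000, ₹75,000, ₹90,000, ₹95,000 (q = 7 of N = 11).
Shortfall ratios: (130000−20000)/130000 = 0.8462; (130000−30000)/130000 = 0.7692; (130000−50000)/130000 = 0.6154; (130000−60000)/130000 = 0.5385; (130000−75000)/130000 = 0.4231; (130000−90000)/130000 = 0.3077; (130000−95000)/130000 = 0.2692.
Raised to α = 0.5: 0.91987; 0.87706; 0.78446; 0.73380; 0.65044; 0.55470; 0.51887.
Sum = 5.039207; FGT(0.5) = 5.039207 / 11 = 0.458.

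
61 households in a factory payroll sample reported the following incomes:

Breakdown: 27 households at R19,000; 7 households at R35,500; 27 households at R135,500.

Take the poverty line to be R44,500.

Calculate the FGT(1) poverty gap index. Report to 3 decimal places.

0.277

Below z: 27×R19,000, 7×R35,500 (q = 34 of N = 61).
Gap ratios (z−y)/z: (44500−19000)/44500 = 0.5730 (×27); (44500−35500)/44500 = 0.2022 (×7).
Σ = 16.887640. Dividing by the full population N = 61 gives P₁ = 0.277.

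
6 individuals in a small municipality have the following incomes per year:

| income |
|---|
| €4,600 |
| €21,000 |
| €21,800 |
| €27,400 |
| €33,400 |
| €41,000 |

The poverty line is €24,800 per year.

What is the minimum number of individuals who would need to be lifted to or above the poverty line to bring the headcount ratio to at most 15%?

3

Currently q = 3 of N = 6 are below the line (H = 0.500).
A headcount ratio of at most 15% allows at most ⌊0.15 × 6⌋ = 0 poor individuals.
So at least 3 − 0 = 3 must be lifted.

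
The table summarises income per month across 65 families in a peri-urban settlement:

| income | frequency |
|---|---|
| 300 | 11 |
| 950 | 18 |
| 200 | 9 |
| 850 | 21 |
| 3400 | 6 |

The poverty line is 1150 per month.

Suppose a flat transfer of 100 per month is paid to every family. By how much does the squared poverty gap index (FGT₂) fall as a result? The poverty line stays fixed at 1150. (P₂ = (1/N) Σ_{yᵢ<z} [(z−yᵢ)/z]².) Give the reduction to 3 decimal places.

0.058

Before: below the line — 9×200, 11×300, 21×850, 18×950; squared poverty gap index (FGT₂) = 0.21730.
After the 100 transfer: below the line — 9×300, 11×400, 21×950, 18×1050; squared poverty gap index (FGT₂) = 0.15949.
Reduction = 0.21730 − 0.15949 = 0.058.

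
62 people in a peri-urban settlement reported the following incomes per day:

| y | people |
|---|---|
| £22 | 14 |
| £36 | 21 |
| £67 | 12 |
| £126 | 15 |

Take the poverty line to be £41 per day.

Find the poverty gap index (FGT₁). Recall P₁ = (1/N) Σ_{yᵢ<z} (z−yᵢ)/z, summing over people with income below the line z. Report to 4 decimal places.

0.1459

Below z: 14×£22, 21×£36 (q = 35 of N = 62).
Shortfall ratios: (41−22)/41 = 0.4634 (×14); (41−36)/41 = 0.1220 (×21).
Sum of shortfalls = 9.048780; P₁ averages over all N: 9.048780 / 62 = 0.1459.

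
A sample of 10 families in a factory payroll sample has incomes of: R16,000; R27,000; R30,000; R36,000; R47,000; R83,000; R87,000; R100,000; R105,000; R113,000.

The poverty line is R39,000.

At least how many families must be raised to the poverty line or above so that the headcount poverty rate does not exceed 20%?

2

Currently q = 4 of N = 10 are below the line (H = 0.400).
A headcount ratio of at most 20% allows at most ⌊0.20 × 10⌋ = 2 poor families.
So at least 4 − 2 = 2 must be lifted.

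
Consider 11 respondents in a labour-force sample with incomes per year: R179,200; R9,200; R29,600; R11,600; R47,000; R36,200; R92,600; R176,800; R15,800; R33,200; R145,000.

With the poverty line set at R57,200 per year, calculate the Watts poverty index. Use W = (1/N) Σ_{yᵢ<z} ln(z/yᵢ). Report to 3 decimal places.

Below z: R9,200, R11,600, R15,800, R29,600, R33,200, R36,200, R47,000 (q = 7 of N = 11).
Log shortfalls: ln(57200/9200) = 1.8274; ln(57200/11600) = 1.5955; ln(57200/15800) = 1.2865; ln(57200/29600) = 0.6588; ln(57200/33200) = 0.5440; ln(57200/36200) = 0.4575; ln(57200/47000) = 0.1964.
W = 6.566128 / 11 = 0.597.

0.597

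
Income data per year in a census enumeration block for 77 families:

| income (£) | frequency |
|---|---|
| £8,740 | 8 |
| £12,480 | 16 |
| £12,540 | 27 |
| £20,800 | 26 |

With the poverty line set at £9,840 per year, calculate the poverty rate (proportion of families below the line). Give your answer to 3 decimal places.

0.104

8 of the 77 families have income below £9,840.
H = 8/77 = 0.104.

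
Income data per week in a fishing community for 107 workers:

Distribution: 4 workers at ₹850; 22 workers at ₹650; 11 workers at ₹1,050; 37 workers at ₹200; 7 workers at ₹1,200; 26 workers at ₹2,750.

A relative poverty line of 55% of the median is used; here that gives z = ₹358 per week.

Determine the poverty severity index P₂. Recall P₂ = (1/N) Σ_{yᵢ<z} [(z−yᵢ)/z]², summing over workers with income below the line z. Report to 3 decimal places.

0.067

Incomes under z: 37×₹200 (q = 37 of N = 107).
Relative gaps: (358−200)/358 = 0.4413 (×37).
Squared: 0.1948 (×37).
Sum = 7.206922; P₂ = 7.206922 / 107 = 0.067.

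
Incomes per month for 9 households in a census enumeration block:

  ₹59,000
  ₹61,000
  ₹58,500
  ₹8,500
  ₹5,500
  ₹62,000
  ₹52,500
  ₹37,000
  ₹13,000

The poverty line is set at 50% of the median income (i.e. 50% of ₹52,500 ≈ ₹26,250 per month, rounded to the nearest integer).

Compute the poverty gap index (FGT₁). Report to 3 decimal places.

0.219

Below z: ₹5,500, ₹8,500, ₹13,000 (q = 3 of N = 9).
Normalized shortfalls: (26250−5500)/26250 = 0.7905; (26250−8500)/26250 = 0.6762; (26250−13000)/26250 = 0.5048.
Σ = 1.971429. Dividing by the full population N = 9 gives P₁ = 0.219.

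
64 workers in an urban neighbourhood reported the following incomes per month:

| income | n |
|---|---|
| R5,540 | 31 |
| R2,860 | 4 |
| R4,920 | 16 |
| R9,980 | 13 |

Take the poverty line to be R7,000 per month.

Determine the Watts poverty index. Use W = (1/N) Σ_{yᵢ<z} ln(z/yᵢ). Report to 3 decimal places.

0.257

Below the line: 4×R2,860, 16×R4,920, 31×R5,540 (q = 51 of N = 64).
ln(z/y) terms: ln(7000/2860) = 0.8951 (×4); ln(7000/4920) = 0.3526 (×16); ln(7000/5540) = 0.2339 (×31).
W = 16.473365 / 64 = 0.257.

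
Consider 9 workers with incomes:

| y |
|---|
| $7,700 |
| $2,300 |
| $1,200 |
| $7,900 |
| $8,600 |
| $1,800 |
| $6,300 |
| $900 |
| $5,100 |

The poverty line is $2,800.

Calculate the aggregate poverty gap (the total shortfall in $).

Incomes under z: $900, $1,200, $1,800, $2,300 (q = 4 of N = 9).
Individual gaps: 2800−900 = 1900; 2800−1200 = 1600; 2800−1800 = 1000; 2800−2300 = 500.
Aggregate gap = $5,000.

$5,000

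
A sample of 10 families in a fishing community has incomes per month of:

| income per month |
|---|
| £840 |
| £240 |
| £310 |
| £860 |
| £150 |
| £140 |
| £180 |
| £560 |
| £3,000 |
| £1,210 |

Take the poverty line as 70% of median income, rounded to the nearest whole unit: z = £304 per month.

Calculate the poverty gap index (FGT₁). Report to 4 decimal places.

0.1664

Below the line: £140, £150, £180, £240 (q = 4 of N = 10).
Normalized shortfalls: (304−140)/304 = 0.5395; (304−150)/304 = 0.5066; (304−180)/304 = 0.4079; (304−240)/304 = 0.2105.
Sum of shortfalls = 1.664474; P₁ averages over all N: 1.664474 / 10 = 0.1664.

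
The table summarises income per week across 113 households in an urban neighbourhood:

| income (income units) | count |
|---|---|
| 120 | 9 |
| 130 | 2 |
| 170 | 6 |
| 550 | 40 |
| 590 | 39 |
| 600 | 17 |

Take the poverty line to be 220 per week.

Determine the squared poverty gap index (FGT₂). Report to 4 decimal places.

0.0222

Incomes under z: 9×120, 2×130, 6×170 (q = 17 of N = 113).
Relative gaps: (220−120)/220 = 0.4545 (×9); (220−130)/220 = 0.4091 (×2); (220−170)/220 = 0.2273 (×6).
Squared: 0.2066 (×9); 0.1674 (×2); 0.0517 (×6).
Sum = 2.504132; P₂ = 2.504132 / 113 = 0.0222.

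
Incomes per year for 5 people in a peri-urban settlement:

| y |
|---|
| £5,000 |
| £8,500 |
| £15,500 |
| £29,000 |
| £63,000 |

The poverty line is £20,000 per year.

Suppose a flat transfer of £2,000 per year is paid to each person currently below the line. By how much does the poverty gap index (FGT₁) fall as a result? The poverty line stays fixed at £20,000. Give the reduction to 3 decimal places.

Before: below the line — £5,000, £8,500, £15,500; poverty gap index (FGT₁) = 0.31000.
After the £2,000 transfer: below the line — £7,000, £10,500, £17,500; poverty gap index (FGT₁) = 0.25000.
Reduction = 0.31000 − 0.25000 = 0.060.

0.060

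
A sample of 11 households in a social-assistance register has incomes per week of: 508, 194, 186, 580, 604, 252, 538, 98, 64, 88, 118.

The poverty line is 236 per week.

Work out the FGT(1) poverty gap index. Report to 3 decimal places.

0.257

Poor units: 64, 88, 98, 118, 186, 194 (q = 6 of N = 11).
Relative gaps: (236−64)/236 = 0.7288; (236−88)/236 = 0.6271; (236−98)/236 = 0.5847; (236−118)/236 = 0.5000; (236−186)/236 = 0.2119; (236−194)/236 = 0.1780.
Σ = 2.830508. Dividing by the full population N = 11 gives P₁ = 0.257.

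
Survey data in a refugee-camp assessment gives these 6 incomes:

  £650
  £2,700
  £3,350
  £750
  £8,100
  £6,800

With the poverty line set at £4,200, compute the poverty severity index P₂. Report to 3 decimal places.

Incomes under z: £650, £750, £2,700, £3,350 (q = 4 of N = 6).
Relative gaps: (4200−650)/4200 = 0.8452; (4200−750)/4200 = 0.8214; (4200−2700)/4200 = 0.3571; (4200−3350)/4200 = 0.2024.
Squared: 0.7144; 0.6747; 0.1276; 0.0410.
Sum = 1.557681; P₂ = 1.557681 / 6 = 0.260.

0.260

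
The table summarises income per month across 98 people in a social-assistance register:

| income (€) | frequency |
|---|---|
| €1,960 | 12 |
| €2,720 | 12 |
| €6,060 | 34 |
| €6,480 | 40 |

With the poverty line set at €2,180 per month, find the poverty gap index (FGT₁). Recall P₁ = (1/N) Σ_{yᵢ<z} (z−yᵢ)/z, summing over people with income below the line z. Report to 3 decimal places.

Poor units: 12×€1,960 (q = 12 of N = 98).
Normalized shortfalls: (2180−1960)/2180 = 0.1009 (×12).
Σ = 1.211009. Dividing by the full population N = 98 gives P₁ = 0.012.

0.012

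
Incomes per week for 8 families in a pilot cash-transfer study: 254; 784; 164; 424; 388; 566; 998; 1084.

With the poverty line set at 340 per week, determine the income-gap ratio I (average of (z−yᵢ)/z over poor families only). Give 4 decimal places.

Below z: 164, 254 (q = 2 of N = 8).
Shortfall ratios (z−y)/z: 0.5176, 0.2529; sum = 0.770588.
The income-gap ratio divides by q (the poor only): 0.770588 / 2 = 0.3853.

0.3853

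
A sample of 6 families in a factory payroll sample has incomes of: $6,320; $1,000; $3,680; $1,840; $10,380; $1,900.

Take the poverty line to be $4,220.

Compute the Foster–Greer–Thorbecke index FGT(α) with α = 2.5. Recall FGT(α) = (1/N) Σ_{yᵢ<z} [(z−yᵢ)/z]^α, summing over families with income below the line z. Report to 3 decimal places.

0.163

Below the line: $1,000, $1,840, $1,900, $3,680 (q = 4 of N = 6).
Normalized shortfalls: (4220−1000)/4220 = 0.7630; (4220−1840)/4220 = 0.5640; (4220−1900)/4220 = 0.5498; (4220−3680)/4220 = 0.1280.
Raised to α = 2.5: 0.50858; 0.23887; 0.22410; 0.00586.
Sum = 0.977405; FGT(2.5) = 0.977405 / 6 = 0.163.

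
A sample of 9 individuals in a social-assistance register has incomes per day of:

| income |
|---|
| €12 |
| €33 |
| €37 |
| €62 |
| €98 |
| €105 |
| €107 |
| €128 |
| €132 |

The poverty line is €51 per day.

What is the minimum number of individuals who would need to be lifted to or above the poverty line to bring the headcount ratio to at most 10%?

3

3 of the 9 individuals are poor, so H = 3/9 = 0.333.
A headcount ratio of at most 10% allows at most ⌊0.10 × 9⌋ = 0 poor individuals.
So at least 3 − 0 = 3 must be lifted.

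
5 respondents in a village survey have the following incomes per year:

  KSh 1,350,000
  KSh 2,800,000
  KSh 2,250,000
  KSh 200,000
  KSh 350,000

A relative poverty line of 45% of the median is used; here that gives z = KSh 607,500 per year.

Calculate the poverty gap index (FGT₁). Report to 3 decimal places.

Poor units: KSh 200,000, KSh 350,000 (q = 2 of N = 5).
Shortfall ratios: (607500−200000)/607500 = 0.6708; (607500−350000)/607500 = 0.4239.
Sum of shortfalls = 1.094650; P₁ averages over all N: 1.094650 / 5 = 0.219.

0.219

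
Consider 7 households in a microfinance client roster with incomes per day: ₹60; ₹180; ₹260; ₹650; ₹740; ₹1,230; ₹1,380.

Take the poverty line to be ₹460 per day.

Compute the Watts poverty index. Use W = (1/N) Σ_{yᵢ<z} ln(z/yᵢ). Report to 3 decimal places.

0.507

Below z: ₹60, ₹180, ₹260 (q = 3 of N = 7).
Log gaps: ln(460/60) = 2.0369; ln(460/180) = 0.9383; ln(460/260) = 0.5705.
W = 3.545696 / 7 = 0.507.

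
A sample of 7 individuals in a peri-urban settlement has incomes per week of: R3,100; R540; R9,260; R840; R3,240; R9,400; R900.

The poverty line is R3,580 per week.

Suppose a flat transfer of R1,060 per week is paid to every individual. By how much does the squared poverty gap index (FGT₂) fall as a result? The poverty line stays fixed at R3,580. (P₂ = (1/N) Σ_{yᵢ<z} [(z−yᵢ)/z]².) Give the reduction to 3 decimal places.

Before: below the line — R540, R840, R900, R3,100, R3,240; squared poverty gap index (FGT₂) = 0.27061.
After the R1,060 transfer: below the line — R1,600, R1,900, R1,960; squared poverty gap index (FGT₂) = 0.10441.
Reduction = 0.27061 − 0.10441 = 0.166.

0.166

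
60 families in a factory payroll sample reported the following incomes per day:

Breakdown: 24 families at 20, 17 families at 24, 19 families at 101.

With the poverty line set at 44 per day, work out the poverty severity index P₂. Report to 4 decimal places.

Incomes under z: 24×20, 17×24 (q = 41 of N = 60).
Gap ratios (z−y)/z: (44−20)/44 = 0.5455 (×24); (44−24)/44 = 0.4545 (×17).
Squared: 0.2975 (×24); 0.2066 (×17).
Sum = 10.652893; P₂ = 10.652893 / 60 = 0.1775.

0.1775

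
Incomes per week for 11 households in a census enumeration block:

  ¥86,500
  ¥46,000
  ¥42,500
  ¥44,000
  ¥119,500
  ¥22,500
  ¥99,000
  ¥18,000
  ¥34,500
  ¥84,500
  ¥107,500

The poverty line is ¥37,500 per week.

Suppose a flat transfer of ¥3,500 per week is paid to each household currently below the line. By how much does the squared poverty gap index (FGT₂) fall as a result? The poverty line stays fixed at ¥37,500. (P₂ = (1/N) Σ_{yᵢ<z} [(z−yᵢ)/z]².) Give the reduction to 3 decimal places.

Before: below the line — ¥18,000, ¥22,500, ¥34,500; squared poverty gap index (FGT₂) = 0.03971.
After the ¥3,500 transfer: below the line — ¥21,500, ¥26,000; squared poverty gap index (FGT₂) = 0.02510.
Reduction = 0.03971 − 0.02510 = 0.015.

0.015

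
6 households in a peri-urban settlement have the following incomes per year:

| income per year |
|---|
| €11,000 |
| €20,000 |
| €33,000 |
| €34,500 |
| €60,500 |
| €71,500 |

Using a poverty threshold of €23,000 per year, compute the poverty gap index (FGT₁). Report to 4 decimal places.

0.1087

Below the line: €11,000, €20,000 (q = 2 of N = 6).
Gap ratios (z−y)/z: (23000−11000)/23000 = 0.5217; (23000−20000)/23000 = 0.1304.
Σ = 0.652174. Dividing by the full population N = 6 gives P₁ = 0.1087.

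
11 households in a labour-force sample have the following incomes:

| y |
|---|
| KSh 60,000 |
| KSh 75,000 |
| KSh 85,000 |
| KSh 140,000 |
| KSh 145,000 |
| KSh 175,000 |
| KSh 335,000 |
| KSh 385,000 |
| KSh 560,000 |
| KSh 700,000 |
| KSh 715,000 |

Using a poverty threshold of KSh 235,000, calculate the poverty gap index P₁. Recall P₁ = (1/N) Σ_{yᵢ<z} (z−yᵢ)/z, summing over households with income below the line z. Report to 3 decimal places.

0.282

Incomes under z: KSh 60,000, KSh 75,000, KSh 85,000, KSh 140,000, KSh 145,000, KSh 175,000 (q = 6 of N = 11).
Relative gaps: (235000−60000)/235000 = 0.7447; (235000−75000)/235000 = 0.6809; (235000−85000)/235000 = 0.6383; (235000−140000)/235000 = 0.4043; (235000−145000)/235000 = 0.3830; (235000−175000)/235000 = 0.2553.
Σ = 3.106383. Dividing by the full population N = 11 gives P₁ = 0.282.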